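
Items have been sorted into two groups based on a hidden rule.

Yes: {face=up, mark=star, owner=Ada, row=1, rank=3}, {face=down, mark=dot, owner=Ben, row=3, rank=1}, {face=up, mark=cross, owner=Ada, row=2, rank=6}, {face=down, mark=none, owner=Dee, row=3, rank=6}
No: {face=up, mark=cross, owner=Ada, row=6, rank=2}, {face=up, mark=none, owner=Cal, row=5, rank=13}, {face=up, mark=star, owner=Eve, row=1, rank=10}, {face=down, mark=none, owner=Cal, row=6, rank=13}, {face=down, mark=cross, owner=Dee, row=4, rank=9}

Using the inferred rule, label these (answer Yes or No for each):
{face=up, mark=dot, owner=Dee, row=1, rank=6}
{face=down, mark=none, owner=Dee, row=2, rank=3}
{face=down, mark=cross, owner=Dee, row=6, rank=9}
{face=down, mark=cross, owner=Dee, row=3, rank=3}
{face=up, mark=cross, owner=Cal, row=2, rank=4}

'Yes' ⟺ row ≤ 3 AND rank ≤ 6.
{face=up, mark=dot, owner=Dee, row=1, rank=6} → row = 1, rank = 6 → Yes. {face=down, mark=none, owner=Dee, row=2, rank=3} → row = 2, rank = 3 → Yes. {face=down, mark=cross, owner=Dee, row=6, rank=9} → row = 6, rank = 9 → No. {face=down, mark=cross, owner=Dee, row=3, rank=3} → row = 3, rank = 3 → Yes. {face=up, mark=cross, owner=Cal, row=2, rank=4} → row = 2, rank = 4 → Yes.

Yes, Yes, No, Yes, Yes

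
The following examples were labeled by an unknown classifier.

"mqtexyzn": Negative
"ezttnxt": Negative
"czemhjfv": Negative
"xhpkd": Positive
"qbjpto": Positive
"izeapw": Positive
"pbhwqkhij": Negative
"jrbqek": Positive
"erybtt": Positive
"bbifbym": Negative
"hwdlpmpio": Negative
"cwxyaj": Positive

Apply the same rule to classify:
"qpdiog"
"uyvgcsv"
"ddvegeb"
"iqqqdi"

A rule that fits every label: length ≤ 6 — true of each 'Positive' example, false of each 'Negative' one.

Positive, Negative, Negative, Positive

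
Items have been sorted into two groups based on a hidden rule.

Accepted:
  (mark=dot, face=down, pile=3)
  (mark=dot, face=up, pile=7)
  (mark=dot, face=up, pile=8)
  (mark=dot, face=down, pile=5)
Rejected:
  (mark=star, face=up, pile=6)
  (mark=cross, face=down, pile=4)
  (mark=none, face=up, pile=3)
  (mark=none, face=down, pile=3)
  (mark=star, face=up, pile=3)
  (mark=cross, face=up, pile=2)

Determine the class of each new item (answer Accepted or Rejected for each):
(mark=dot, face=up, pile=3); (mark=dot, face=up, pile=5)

Accepted, Accepted

Checking candidate rules against both groups, what survives is: mark is dot.
Accepted: (mark=dot, face=up, pile=3), since mark is dot.
Accepted: (mark=dot, face=up, pile=5), since mark is dot.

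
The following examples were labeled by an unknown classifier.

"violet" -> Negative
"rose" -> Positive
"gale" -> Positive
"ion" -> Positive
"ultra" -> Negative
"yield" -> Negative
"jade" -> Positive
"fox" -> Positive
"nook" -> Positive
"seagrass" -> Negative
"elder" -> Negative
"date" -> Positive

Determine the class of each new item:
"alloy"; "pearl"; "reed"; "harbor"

Negative, Negative, Positive, Negative

Rule: length ≤ 4. This holds for each 'Positive' example and fails for each 'Negative' one.
Negative: "alloy", since length 5. Negative: "pearl", since length 5. Positive: "reed", since length 4. Negative: "harbor", since length 6.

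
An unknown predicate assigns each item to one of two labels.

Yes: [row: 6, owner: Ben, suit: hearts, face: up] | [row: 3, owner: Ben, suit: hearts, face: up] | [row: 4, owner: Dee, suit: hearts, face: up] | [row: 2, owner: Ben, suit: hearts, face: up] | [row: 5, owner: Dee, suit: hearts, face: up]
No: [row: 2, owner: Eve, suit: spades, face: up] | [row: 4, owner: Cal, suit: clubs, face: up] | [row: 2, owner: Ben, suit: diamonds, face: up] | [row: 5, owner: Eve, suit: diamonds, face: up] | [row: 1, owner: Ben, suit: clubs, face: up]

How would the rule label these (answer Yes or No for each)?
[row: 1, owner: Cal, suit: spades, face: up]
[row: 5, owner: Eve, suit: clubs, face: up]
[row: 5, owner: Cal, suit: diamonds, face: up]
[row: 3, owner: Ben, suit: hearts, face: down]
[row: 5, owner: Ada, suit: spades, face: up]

No, No, No, Yes, No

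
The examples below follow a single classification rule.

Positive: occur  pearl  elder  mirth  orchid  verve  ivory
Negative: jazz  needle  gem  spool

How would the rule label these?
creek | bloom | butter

Checking candidate rules against both groups, what survives is: contains 'r'.
creek → has 'r' → Positive.
bloom → no 'r' → Negative.
butter → has 'r' → Positive.

Positive, Negative, Positive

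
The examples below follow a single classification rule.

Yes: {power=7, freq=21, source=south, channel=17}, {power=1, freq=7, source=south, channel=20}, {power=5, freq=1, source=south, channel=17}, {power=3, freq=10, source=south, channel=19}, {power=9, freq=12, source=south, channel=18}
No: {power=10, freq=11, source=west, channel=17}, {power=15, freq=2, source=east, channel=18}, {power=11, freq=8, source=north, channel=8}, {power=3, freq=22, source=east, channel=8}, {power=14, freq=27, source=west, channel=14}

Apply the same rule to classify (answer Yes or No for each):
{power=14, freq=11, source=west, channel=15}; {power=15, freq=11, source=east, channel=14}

No, No

'Yes' ⟺ source is south.
{power=14, freq=11, source=west, channel=15} → source is west → No. {power=15, freq=11, source=east, channel=14} → source is east → No.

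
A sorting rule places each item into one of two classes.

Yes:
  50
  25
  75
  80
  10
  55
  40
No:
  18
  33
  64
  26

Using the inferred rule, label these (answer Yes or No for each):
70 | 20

The simplest hypothesis consistent with all the labels is: multiple of 5.
70: Yes (70 = 5·14).
20: Yes (20 = 5·4).

Yes, Yes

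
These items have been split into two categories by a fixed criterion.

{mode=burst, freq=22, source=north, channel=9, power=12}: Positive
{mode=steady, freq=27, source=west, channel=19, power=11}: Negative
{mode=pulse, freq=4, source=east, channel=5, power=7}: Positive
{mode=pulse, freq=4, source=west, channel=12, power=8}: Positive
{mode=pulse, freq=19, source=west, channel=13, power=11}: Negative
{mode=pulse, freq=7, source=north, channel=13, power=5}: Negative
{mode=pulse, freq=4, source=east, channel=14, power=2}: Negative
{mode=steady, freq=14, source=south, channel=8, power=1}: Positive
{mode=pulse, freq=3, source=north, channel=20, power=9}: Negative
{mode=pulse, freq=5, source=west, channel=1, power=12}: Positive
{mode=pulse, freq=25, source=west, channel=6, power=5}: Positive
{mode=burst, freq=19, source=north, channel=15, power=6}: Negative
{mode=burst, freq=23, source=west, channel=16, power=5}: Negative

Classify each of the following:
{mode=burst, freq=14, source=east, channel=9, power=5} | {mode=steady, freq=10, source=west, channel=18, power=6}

Positive, Negative

The rule appears to be: channel ≤ 12.
Positive: {mode=burst, freq=14, source=east, channel=9, power=5}, since channel = 9.
Negative: {mode=steady, freq=10, source=west, channel=18, power=6}, since channel = 18.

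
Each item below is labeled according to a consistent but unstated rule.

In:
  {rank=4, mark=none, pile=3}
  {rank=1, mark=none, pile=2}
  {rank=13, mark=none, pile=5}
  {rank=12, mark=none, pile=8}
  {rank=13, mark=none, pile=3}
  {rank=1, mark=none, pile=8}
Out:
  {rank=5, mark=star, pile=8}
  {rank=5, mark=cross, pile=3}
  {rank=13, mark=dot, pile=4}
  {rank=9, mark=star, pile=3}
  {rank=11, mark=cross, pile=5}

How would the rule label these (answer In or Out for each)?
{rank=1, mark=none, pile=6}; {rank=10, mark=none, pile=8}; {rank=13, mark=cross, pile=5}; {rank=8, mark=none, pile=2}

Rule: mark is none. This holds for each 'In' example and fails for each 'Out' one.
{rank=1, mark=none, pile=6}: In (mark is none). {rank=10, mark=none, pile=8}: In (mark is none). {rank=13, mark=cross, pile=5}: Out (mark is cross). {rank=8, mark=none, pile=2}: In (mark is none).

In, In, Out, In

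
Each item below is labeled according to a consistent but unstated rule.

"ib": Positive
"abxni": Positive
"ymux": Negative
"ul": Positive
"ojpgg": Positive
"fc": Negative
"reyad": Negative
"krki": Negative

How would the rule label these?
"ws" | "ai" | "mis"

Negative, Positive, Negative

All 'Positive' examples share one property — starts with a vowel — and every 'Negative' example lacks it.
"ws" — starts with 'w', hence Negative.
"ai" — starts with 'a', hence Positive.
"mis" — starts with 'm', hence Negative.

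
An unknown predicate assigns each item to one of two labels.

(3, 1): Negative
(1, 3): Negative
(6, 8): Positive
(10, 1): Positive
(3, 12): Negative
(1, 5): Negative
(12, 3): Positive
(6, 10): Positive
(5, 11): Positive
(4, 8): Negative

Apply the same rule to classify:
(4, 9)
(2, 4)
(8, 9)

Negative, Negative, Positive

The rule appears to be: first ≥ 5.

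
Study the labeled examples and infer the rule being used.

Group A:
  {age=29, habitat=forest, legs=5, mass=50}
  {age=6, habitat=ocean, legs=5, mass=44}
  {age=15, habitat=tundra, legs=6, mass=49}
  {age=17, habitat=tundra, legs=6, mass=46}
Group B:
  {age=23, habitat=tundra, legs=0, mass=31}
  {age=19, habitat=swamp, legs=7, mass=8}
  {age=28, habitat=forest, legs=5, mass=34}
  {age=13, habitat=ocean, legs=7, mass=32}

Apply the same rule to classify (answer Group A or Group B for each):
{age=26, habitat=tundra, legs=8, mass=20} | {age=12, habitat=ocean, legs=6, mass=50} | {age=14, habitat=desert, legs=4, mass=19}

Group B, Group A, Group B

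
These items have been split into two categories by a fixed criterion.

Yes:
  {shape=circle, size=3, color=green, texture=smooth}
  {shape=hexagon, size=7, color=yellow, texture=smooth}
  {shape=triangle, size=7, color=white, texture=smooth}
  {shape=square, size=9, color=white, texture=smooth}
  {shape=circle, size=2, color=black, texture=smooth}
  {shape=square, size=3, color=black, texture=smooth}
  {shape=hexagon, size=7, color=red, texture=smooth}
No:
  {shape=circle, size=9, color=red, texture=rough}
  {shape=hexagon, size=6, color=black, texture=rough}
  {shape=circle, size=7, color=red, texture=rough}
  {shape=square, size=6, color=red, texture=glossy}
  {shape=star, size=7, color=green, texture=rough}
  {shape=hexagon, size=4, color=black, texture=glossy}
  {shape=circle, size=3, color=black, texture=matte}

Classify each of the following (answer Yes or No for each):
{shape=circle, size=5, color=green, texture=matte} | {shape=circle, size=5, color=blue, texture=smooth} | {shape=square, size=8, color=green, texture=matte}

No, Yes, No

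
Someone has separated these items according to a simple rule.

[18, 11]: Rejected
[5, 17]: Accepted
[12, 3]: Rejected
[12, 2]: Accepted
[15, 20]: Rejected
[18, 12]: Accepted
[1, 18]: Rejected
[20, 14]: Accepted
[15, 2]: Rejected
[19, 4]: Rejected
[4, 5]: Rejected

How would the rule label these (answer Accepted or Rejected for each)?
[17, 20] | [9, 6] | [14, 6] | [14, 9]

Rejected, Rejected, Accepted, Rejected

The common property of the 'Accepted' items is: sum is even. No 'Rejected' item has it.
Rejected: [17, 20], since 17+20 = 37.
Rejected: [9, 6], since 9+6 = 15.
Accepted: [14, 6], since 14+6 = 20.
Rejected: [14, 9], since 14+9 = 23.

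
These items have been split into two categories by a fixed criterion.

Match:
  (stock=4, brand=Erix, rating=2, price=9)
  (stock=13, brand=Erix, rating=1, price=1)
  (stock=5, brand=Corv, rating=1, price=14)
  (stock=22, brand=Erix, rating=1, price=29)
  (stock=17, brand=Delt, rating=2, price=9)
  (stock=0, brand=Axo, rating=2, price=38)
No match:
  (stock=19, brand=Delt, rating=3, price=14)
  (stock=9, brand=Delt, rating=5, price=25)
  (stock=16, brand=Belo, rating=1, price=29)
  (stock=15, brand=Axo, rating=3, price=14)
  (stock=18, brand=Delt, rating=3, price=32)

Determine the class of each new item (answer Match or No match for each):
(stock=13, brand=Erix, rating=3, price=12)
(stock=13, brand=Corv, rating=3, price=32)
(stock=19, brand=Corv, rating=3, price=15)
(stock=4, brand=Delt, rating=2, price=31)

The pattern is that an item is 'Match' exactly when: stock ≠ 16 AND rating ≤ 2.

No match, No match, No match, Match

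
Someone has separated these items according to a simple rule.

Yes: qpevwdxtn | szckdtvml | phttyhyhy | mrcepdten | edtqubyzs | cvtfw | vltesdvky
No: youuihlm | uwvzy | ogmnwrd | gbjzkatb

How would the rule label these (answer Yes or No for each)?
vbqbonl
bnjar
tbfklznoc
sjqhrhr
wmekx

No, No, Yes, No, No

'Yes' ⟺ odd length AND contains 't'.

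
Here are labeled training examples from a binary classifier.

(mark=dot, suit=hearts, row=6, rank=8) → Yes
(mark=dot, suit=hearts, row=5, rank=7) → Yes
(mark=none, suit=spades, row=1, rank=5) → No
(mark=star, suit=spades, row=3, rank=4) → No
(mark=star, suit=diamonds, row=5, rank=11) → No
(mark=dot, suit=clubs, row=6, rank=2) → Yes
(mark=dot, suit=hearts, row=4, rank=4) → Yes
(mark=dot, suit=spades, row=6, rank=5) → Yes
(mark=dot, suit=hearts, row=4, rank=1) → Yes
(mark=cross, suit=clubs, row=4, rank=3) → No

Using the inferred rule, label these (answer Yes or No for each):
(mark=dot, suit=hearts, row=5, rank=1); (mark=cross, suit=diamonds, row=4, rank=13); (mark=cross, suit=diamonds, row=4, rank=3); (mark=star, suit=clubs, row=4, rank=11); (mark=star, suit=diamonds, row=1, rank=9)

Yes, No, No, No, No

One predicate separates the groups cleanly: mark is dot.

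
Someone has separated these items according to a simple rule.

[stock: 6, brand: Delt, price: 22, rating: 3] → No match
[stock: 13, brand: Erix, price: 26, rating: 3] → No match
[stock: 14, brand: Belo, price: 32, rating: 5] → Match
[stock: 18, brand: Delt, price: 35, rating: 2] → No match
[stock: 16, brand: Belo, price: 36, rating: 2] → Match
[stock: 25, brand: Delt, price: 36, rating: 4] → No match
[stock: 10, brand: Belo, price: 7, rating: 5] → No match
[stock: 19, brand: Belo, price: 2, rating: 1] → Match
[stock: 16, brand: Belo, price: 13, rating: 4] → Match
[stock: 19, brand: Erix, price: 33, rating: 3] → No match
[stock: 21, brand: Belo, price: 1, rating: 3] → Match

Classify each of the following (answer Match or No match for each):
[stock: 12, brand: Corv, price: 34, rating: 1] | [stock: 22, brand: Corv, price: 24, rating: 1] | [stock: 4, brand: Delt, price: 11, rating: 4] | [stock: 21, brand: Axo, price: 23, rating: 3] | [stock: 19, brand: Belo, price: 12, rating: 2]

No match, No match, No match, No match, Match

The simplest hypothesis consistent with all the labels is: brand is Belo AND stock ≥ 13.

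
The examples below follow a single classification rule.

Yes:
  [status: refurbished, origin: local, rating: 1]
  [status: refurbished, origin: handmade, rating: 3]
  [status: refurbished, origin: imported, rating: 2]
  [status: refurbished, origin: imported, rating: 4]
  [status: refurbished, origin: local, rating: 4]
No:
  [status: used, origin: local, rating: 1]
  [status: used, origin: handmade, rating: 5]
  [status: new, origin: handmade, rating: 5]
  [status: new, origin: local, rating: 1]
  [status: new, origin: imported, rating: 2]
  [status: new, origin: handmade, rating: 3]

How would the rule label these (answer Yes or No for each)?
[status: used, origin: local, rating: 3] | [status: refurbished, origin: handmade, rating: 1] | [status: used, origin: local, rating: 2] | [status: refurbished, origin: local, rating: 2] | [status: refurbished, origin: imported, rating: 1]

No, Yes, No, Yes, Yes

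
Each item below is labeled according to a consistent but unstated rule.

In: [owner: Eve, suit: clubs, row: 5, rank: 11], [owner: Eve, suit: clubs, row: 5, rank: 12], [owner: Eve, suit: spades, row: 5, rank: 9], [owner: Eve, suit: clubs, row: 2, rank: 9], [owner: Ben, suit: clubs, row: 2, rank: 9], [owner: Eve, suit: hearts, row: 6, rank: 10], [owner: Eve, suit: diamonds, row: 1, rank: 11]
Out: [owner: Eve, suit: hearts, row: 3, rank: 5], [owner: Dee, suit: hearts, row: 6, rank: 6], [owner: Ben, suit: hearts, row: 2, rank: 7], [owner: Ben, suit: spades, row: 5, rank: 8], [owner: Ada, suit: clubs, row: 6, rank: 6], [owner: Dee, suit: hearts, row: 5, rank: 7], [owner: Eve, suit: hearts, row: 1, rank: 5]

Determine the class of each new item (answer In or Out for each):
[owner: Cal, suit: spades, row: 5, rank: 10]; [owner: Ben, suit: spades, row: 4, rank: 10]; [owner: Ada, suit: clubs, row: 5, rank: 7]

A rule that fits every label: rank ≥ 9 — true of each 'In' example, false of each 'Out' one.
[owner: Cal, suit: spades, row: 5, rank: 10]: In (rank = 10). [owner: Ben, suit: spades, row: 4, rank: 10]: In (rank = 10). [owner: Ada, suit: clubs, row: 5, rank: 7]: Out (rank = 7).

In, In, Out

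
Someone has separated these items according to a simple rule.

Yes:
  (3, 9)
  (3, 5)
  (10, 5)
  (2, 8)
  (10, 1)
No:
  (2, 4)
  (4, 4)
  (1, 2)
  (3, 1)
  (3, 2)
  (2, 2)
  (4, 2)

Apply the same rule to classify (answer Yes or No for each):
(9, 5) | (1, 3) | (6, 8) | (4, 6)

The distinguishing property — max ≥ 5 — holds for all the 'Yes' cases and none of the 'No' cases.
(9, 5): Yes (max 9). (1, 3): No (max 3). (6, 8): Yes (max 8). (4, 6): Yes (max 6).

Yes, No, Yes, Yes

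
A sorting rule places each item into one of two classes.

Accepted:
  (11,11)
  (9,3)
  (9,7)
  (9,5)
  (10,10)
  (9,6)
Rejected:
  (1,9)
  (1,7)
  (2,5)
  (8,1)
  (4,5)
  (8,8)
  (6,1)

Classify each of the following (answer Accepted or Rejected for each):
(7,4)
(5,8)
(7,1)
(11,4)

The common property of the 'Accepted' items is: first ≥ 9. No 'Rejected' item has it.
(7,4) — first 7, hence Rejected. (5,8) — first 5, hence Rejected. (7,1) — first 7, hence Rejected. (11,4) — first 11, hence Accepted.

Rejected, Rejected, Rejected, Accepted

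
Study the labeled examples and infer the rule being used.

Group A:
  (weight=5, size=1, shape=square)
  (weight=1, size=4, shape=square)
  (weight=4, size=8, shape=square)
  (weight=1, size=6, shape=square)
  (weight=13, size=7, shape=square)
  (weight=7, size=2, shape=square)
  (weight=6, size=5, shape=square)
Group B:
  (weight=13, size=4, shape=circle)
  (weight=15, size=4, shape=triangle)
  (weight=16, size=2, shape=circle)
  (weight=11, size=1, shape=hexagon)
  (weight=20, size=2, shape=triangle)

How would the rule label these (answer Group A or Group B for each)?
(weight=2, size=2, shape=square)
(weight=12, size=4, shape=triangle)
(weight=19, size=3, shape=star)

Group A, Group B, Group B

Looking at the examples, the only property every 'Group A' case has and every 'Group B' case lacks is: shape is square.
(weight=2, size=2, shape=square) → shape is square → Group A.
(weight=12, size=4, shape=triangle) → shape is triangle → Group B.
(weight=19, size=3, shape=star) → shape is star → Group B.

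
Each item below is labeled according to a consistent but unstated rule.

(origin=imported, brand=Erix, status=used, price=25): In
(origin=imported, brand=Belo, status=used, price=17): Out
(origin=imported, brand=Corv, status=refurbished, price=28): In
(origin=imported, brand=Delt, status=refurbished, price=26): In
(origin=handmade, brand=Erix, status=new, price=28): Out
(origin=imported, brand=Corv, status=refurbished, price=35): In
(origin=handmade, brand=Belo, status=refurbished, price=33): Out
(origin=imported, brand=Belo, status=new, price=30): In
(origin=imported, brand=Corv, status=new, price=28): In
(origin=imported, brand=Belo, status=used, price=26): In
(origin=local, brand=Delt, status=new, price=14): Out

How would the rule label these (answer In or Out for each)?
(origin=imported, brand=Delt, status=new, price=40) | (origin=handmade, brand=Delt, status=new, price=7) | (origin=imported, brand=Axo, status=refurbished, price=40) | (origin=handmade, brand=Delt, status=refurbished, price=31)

Every 'In' example satisfies: origin is imported AND price ≥ 25. None of the 'Out' examples do.
(origin=imported, brand=Delt, status=new, price=40): In (origin is imported, price = 40).
(origin=handmade, brand=Delt, status=new, price=7): Out (origin is handmade, price = 7).
(origin=imported, brand=Axo, status=refurbished, price=40): In (origin is imported, price = 40).
(origin=handmade, brand=Delt, status=refurbished, price=31): Out (origin is handmade, price = 31).

In, Out, In, Out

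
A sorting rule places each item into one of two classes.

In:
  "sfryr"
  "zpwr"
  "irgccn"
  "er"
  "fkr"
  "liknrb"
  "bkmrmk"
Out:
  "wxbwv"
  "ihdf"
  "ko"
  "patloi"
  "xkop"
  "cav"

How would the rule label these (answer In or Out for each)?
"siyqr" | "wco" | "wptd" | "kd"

The common property of the 'In' items is: contains 'r'. No 'Out' item has it.
"siyqr" → has 'r' → In.
"wco" → no 'r' → Out.
"wptd" → no 'r' → Out.
"kd" → no 'r' → Out.

In, Out, Out, Out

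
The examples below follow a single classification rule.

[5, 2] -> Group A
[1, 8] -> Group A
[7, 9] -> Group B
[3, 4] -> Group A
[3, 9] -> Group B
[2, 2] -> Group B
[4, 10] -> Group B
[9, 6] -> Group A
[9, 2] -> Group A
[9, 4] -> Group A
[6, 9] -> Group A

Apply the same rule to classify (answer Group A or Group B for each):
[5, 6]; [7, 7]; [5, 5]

Group A, Group B, Group B

One predicate separates the groups cleanly: sum is odd.
[5, 6]: Group A (5+6 = 11). [7, 7]: Group B (7+7 = 14). [5, 5]: Group B (5+5 = 10).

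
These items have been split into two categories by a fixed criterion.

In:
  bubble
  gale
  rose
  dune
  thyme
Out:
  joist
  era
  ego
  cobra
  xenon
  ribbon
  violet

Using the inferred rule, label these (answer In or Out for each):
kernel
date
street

Out, In, Out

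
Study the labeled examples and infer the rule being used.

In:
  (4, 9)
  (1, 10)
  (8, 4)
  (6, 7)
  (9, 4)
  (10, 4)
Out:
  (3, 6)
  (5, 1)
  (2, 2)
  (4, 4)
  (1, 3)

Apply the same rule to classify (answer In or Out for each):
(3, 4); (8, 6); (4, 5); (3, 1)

One predicate separates the groups cleanly: sum ≥ 11.

Out, In, Out, Out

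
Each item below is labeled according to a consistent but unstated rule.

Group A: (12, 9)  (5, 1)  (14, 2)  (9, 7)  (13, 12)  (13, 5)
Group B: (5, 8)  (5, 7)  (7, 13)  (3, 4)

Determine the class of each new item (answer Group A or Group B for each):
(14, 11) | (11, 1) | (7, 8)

The common property of the 'Group A' items is: first > second. No 'Group B' item has it.
Group A: (14, 11), since 14 > 11. Group A: (11, 1), since 11 > 1. Group B: (7, 8), since 7 < 8.

Group A, Group A, Group B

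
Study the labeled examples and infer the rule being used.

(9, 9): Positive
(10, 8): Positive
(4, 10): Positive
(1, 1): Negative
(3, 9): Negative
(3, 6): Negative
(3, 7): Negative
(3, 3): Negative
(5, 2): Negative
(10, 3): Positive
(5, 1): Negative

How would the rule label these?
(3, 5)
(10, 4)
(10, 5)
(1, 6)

Rule: sum ≥ 13. This holds for each 'Positive' example and fails for each 'Negative' one.

Negative, Positive, Positive, Negative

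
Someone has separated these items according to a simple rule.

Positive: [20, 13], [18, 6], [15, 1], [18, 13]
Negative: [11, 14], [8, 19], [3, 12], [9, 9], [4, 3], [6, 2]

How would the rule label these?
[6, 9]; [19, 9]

Negative, Positive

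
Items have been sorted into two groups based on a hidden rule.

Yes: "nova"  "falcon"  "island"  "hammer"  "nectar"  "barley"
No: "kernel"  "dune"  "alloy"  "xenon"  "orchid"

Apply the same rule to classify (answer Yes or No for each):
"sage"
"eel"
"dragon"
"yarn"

Yes, No, Yes, Yes

'Yes' ⟺ even length AND contains 'a'.
Yes: "sage", since length 4, has 'a'. No: "eel", since length 3, no 'a'. Yes: "dragon", since length 6, has 'a'. Yes: "yarn", since length 4, has 'a'.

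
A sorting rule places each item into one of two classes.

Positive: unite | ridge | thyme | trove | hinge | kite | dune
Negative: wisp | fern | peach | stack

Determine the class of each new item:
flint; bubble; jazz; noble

Negative, Positive, Negative, Positive

'Positive' ⟺ ends with 'e'.
flint: ends with 't', fails this test → Negative. bubble: ends with 'e', qualifies → Positive. jazz: ends with 'z', fails this test → Negative. noble: ends with 'e', qualifies → Positive.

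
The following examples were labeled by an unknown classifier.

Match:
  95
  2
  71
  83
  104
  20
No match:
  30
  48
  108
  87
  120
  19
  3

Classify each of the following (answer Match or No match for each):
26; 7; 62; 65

Match, No match, Match, Match

Looking at the examples, the only property every 'Match' case has and every 'No match' case lacks is: ≡ 2 (mod 3).
Match: 26, since 26 mod 3 = 2.
No match: 7, since 7 mod 3 = 1.
Match: 62, since 62 mod 3 = 2.
Match: 65, since 65 mod 3 = 2.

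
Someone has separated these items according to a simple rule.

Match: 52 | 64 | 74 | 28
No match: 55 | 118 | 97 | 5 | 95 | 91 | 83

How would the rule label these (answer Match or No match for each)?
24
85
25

Match, No match, No match

Every 'Match' example satisfies: even AND at most 74. None of the 'No match' examples do.
24 → 24 is even, 24 ≤ 74 → Match. 85 → 85 is odd, 85 > 74 → No match. 25 → 25 is odd, 25 ≤ 74 → No match.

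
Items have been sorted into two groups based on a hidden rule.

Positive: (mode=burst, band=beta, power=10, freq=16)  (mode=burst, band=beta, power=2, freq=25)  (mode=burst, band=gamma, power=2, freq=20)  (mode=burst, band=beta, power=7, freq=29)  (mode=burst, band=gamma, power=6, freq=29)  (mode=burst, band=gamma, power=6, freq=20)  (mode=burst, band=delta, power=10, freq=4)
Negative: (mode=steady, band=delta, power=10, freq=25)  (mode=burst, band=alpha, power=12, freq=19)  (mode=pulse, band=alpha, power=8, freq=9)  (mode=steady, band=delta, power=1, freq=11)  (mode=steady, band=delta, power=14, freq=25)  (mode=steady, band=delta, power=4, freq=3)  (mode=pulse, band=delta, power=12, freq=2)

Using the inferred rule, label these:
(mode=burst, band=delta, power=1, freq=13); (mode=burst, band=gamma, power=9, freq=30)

A rule that fits every label: mode is burst AND power ≤ 10 — true of each 'Positive' example, false of each 'Negative' one.

Positive, Positive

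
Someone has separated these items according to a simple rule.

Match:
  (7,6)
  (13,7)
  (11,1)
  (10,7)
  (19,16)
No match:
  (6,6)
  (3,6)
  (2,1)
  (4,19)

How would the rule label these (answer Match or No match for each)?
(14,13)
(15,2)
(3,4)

The common property of the 'Match' items is: first ≥ 7. No 'No match' item has it.
(14,13) — first 14, hence Match.
(15,2) — first 15, hence Match.
(3,4) — first 3, hence No match.

Match, Match, No match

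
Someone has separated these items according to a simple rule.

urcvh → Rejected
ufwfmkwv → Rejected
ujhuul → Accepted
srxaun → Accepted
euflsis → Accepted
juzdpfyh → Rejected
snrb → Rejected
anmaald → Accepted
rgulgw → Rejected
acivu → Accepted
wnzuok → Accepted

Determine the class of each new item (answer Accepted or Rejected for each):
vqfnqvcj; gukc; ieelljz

Rejected, Rejected, Accepted

The common property of the 'Accepted' items is: has ≥ 2 vowels. No 'Rejected' item has it.
vqfnqvcj → 0 vowels → Rejected.
gukc → 1 vowel → Rejected.
ieelljz → 3 vowels → Accepted.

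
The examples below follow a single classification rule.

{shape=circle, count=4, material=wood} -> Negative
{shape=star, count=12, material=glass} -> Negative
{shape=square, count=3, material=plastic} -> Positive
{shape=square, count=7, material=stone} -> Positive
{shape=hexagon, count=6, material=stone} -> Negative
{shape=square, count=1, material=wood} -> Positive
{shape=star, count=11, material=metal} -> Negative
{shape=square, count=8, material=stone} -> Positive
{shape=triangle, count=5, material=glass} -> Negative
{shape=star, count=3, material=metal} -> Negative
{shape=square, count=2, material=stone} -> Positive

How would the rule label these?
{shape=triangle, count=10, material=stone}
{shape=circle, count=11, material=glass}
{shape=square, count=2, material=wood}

The classifier is using: shape is square.

Negative, Negative, Positive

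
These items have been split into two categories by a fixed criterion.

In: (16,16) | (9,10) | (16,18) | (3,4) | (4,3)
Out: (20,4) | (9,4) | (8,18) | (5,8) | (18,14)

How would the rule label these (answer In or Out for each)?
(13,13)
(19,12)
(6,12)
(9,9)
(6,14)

In, Out, Out, In, Out

Rule: |first − second| ≤ 2. This holds for each 'In' example and fails for each 'Out' one.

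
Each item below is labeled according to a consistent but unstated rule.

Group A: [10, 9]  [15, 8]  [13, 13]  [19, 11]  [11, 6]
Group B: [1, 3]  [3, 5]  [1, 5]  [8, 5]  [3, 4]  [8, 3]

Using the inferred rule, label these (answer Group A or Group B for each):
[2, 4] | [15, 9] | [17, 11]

Group B, Group A, Group A

Rule: sum ≥ 17. This holds for each 'Group A' example and fails for each 'Group B' one.
[2, 4] — 2+4 = 6, hence Group B. [15, 9] — 15+9 = 24, hence Group A. [17, 11] — 17+11 = 28, hence Group A.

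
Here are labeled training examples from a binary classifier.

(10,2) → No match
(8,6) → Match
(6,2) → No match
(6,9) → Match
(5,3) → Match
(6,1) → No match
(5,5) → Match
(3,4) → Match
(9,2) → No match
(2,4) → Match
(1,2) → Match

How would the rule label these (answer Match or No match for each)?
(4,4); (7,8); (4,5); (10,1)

The common property of the 'Match' items is: |first − second| ≤ 3. No 'No match' item has it.

Match, Match, Match, No match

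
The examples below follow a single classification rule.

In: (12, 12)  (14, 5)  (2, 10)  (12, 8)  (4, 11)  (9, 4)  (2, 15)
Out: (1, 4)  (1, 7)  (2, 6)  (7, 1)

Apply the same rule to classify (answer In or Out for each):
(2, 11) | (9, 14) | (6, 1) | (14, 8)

The classifier is using: sum ≥ 12.
(2, 11) — 2+11 = 13, hence In. (9, 14) — 9+14 = 23, hence In. (6, 1) — 6+1 = 7, hence Out. (14, 8) — 14+8 = 22, hence In.

In, In, Out, In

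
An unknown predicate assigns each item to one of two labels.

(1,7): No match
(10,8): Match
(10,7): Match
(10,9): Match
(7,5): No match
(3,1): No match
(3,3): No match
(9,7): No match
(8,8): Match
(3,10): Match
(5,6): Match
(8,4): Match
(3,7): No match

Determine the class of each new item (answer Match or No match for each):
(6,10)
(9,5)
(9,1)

Match, No match, No match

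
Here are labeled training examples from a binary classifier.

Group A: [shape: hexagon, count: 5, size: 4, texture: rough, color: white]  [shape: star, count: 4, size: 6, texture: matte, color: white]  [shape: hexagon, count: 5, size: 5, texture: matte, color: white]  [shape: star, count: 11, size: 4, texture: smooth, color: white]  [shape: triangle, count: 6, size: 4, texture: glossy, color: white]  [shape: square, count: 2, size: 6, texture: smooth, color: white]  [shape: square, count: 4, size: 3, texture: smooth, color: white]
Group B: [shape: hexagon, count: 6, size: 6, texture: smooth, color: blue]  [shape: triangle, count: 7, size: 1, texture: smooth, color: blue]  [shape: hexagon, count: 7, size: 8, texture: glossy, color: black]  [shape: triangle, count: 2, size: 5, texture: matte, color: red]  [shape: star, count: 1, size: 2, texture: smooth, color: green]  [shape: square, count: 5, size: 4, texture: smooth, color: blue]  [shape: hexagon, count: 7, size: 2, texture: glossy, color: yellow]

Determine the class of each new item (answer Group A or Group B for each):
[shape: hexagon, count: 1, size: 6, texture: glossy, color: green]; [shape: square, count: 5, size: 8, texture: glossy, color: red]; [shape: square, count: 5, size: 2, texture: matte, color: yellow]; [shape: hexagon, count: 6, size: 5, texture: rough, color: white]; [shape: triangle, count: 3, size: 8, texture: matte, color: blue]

A rule that fits every label: color is white — true of each 'Group A' example, false of each 'Group B' one.
[shape: hexagon, count: 1, size: 6, texture: glossy, color: green] — color is green, hence Group B.
[shape: square, count: 5, size: 8, texture: glossy, color: red] — color is red, hence Group B.
[shape: square, count: 5, size: 2, texture: matte, color: yellow] — color is yellow, hence Group B.
[shape: hexagon, count: 6, size: 5, texture: rough, color: white] — color is white, hence Group A.
[shape: triangle, count: 3, size: 8, texture: matte, color: blue] — color is blue, hence Group B.

Group B, Group B, Group B, Group A, Group B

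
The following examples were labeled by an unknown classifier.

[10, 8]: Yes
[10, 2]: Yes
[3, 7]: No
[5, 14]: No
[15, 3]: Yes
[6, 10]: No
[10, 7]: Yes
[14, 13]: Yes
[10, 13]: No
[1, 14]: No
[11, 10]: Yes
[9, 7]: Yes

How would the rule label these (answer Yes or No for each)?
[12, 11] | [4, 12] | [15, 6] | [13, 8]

Yes, No, Yes, Yes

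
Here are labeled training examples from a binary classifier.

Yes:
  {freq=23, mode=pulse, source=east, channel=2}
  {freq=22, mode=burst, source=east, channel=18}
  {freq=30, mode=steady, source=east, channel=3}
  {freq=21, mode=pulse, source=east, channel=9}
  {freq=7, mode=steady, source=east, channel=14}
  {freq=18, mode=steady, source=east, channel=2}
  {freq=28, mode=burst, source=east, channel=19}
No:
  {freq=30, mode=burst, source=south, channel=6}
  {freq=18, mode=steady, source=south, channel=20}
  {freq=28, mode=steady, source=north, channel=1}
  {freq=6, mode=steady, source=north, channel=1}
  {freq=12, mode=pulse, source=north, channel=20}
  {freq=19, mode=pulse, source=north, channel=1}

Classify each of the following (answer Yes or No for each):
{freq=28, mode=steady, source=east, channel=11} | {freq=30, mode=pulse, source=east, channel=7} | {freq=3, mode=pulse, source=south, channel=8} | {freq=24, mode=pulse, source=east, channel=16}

The simplest hypothesis consistent with all the labels is: source is east.
{freq=28, mode=steady, source=east, channel=11} → source is east → Yes. {freq=30, mode=pulse, source=east, channel=7} → source is east → Yes. {freq=3, mode=pulse, source=south, channel=8} → source is south → No. {freq=24, mode=pulse, source=east, channel=16} → source is east → Yes.

Yes, Yes, No, Yes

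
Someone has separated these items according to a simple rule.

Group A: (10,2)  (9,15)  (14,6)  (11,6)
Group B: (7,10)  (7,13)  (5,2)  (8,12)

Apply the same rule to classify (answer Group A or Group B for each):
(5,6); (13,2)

Group B, Group A

The distinguishing property — first ≥ 9 — holds for all the 'Group A' cases and none of the 'Group B' cases.
Group B: (5,6), since first 5. Group A: (13,2), since first 13.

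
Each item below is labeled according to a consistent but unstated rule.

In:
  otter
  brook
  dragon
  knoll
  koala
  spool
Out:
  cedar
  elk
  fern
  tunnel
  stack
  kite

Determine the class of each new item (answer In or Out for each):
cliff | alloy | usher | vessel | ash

Rule: contains 'o'. This holds for each 'In' example and fails for each 'Out' one.
cliff → no 'o' → Out.
alloy → has 'o' → In.
usher → no 'o' → Out.
vessel → no 'o' → Out.
ash → no 'o' → Out.

Out, In, Out, Out, Out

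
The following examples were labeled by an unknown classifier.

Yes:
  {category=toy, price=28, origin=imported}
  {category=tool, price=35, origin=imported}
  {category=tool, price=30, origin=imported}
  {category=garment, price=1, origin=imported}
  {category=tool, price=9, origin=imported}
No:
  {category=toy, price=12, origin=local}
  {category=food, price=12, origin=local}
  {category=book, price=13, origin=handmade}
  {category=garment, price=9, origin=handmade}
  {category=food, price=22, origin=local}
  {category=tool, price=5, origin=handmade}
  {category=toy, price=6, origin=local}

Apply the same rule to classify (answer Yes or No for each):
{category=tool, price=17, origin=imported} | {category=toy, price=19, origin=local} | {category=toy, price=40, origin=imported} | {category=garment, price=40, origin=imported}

Yes, No, Yes, Yes

Rule: origin is imported. This holds for each 'Yes' example and fails for each 'No' one.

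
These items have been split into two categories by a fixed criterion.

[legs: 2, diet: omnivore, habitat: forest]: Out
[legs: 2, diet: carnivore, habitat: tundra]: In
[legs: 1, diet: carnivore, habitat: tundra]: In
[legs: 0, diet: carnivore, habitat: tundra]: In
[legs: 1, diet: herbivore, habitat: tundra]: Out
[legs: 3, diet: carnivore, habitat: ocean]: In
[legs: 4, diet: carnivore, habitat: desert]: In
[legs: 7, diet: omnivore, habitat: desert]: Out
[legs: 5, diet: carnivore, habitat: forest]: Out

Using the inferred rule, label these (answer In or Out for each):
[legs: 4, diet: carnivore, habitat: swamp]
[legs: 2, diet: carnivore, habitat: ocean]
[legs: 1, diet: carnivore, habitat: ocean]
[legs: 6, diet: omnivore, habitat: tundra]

In, In, In, Out

The pattern is that an item is 'In' exactly when: diet is carnivore AND legs ≤ 4.
[legs: 4, diet: carnivore, habitat: swamp]: diet is carnivore, legs = 4, passes → In.
[legs: 2, diet: carnivore, habitat: ocean]: diet is carnivore, legs = 2, passes → In.
[legs: 1, diet: carnivore, habitat: ocean]: diet is carnivore, legs = 1, passes → In.
[legs: 6, diet: omnivore, habitat: tundra]: diet is omnivore, legs = 6, doesn't match → Out.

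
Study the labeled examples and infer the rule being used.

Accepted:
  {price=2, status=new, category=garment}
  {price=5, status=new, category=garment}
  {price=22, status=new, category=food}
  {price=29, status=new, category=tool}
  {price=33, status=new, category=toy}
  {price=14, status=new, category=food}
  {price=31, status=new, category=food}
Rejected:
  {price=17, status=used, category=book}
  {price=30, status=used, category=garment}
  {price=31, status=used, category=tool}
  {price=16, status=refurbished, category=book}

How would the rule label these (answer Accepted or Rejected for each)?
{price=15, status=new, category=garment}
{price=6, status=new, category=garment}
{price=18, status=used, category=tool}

The simplest hypothesis consistent with all the labels is: status is new.
{price=15, status=new, category=garment} → status is new → Accepted.
{price=6, status=new, category=garment} → status is new → Accepted.
{price=18, status=used, category=tool} → status is used → Rejected.

Accepted, Accepted, Rejected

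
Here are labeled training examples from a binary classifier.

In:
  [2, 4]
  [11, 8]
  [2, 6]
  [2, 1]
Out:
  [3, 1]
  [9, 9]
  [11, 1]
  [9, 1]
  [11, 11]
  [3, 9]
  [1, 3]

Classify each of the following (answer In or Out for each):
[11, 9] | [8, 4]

Out, In

Checking candidate rules against both groups, what survives is: product is even.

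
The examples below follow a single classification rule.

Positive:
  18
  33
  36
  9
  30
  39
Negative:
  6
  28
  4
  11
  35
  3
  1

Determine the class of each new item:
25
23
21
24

The classifier is using: multiple of 3 AND at least 9.
Negative: 25, since 25 = 3·8 + 1, 25 ≥ 9.
Negative: 23, since 23 = 3·7 + 2, 23 ≥ 9.
Positive: 21, since 21 = 3·7, 21 ≥ 9.
Positive: 24, since 24 = 3·8, 24 ≥ 9.

Negative, Negative, Positive, Positive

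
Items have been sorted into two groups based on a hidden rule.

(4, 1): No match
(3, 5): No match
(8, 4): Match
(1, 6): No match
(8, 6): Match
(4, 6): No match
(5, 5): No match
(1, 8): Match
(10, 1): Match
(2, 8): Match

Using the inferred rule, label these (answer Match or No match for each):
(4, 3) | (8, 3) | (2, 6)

No match, Match, No match

The pattern is that an item is 'Match' exactly when: max ≥ 8.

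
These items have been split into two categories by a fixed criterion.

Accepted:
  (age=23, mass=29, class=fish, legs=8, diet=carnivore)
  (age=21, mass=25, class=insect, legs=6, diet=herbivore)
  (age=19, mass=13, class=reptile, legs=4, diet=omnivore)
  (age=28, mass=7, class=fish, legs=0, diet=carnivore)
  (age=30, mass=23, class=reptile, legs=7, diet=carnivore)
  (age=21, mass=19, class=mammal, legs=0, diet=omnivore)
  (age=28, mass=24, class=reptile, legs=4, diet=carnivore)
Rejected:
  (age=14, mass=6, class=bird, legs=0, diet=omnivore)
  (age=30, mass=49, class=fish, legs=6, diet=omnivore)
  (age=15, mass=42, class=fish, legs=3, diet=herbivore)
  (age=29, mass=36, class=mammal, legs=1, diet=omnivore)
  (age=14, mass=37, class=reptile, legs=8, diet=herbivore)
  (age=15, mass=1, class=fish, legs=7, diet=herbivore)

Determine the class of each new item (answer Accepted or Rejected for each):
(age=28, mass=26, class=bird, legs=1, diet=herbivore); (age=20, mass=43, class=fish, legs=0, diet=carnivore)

Accepted, Rejected

The classifier is using: age ≥ 19 AND mass ≤ 29.
(age=28, mass=26, class=bird, legs=1, diet=herbivore) → age = 28, mass = 26 → Accepted. (age=20, mass=43, class=fish, legs=0, diet=carnivore) → age = 20, mass = 43 → Rejected.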